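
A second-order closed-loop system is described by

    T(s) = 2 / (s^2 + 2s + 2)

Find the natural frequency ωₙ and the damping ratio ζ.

Compare the denominator to the standard form s^2 + 2ζωₙs + ωₙ².
ωₙ² = 2, so ωₙ = √2 ≈ 1.414 rad/s.
2ζωₙ = 2, so ζ = 2/(2·√2) ≈ 0.7071.
With ζ = 0.7071 the response is underdamped.

ωₙ ≈ 1.414 rad/s, ζ ≈ 0.7071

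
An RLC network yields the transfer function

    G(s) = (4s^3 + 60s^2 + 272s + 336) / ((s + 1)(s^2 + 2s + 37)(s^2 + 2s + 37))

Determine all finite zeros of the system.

Set the numerator to zero: 4s^3 + 60s^2 + 272s + 336 = 0, i.e. 4·(s^3 + 15s^2 + 68s + 84) = 0.
Factoring: (s + 2)(s + 7)(s + 6) = 0.

s = -2, -7, -6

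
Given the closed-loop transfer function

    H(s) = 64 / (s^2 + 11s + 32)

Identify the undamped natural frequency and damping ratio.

ωₙ ≈ 5.657 rad/s, ζ ≈ 0.9723

Compare the denominator to the standard form s^2 + 2ζωₙs + ωₙ².
ωₙ² = 32, so ωₙ = √32 ≈ 5.657 rad/s.
2ζωₙ = 11, so ζ = 11/(2·√32) ≈ 0.9723.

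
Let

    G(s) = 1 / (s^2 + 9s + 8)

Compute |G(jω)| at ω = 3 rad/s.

|G(j3)| ≈ 0.03701

Substitute s = j3: numerator = 1, denominator = -1 + j27.
|G(j3)| = |1| / |-1 + j27| = 1 / 27.019 ≈ 0.03701.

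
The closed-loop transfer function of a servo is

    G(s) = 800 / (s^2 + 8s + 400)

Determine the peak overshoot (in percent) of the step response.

Comparing s^2 + 8s + 400 to s^2 + 2ζωₙs + ωₙ²: ωₙ = 20 rad/s and ζ = 8/(2·20) = 0.2.
%OS = 100·exp(−πζ/√(1−ζ²)) = 100·exp(−π·0.2/√(1−0.2²)) ≈ 52.7%.

%OS ≈ 52.7%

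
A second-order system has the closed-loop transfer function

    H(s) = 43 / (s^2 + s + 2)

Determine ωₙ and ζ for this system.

Compare the denominator to the standard form s^2 + 2ζωₙs + ωₙ².
ωₙ² = 2, so ωₙ = √2 ≈ 1.414 rad/s.
2ζωₙ = 1, so ζ = 1/(2·√2) ≈ 0.3536.
With ζ = 0.3536 the response is underdamped.

ωₙ ≈ 1.414 rad/s, ζ ≈ 0.3536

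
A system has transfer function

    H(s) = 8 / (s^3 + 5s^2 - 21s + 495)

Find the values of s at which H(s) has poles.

The poles are the roots of the denominator s^3 + 5s^2 - 21s + 495 = 0.
Trying s = -11: the polynomial evaluates to 0, so (s + 11) is a factor.
Dividing out leaves s^2 - 6s + 45 = 0.
The quadratic formula then gives s = 3 ± 6j.

s = 3 + 6j, 3 - 6j, -11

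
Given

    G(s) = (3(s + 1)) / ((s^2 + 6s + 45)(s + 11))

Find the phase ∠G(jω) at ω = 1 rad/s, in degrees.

At s = j1: numerator = 3 + j3, denominator = 478 + j110.
∠G = ∠num − ∠den = 45° − (12.960°) = 32.04°.

∠G(j1) ≈ 32.04°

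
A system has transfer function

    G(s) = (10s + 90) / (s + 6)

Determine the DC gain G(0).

G(0) = 15

Set s = 0: G(0) = (90) / (6) = 15.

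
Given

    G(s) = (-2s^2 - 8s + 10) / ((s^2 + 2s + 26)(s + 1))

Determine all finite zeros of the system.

s = -5, 1

Set the numerator to zero: -2s^2 - 8s + 10 = 0, i.e. -2·(s^2 + 4s - 5) = 0.
Factoring: (s + 5)(s - 1) = 0.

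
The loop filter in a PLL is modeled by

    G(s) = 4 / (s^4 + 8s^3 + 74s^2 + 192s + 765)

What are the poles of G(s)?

s = -3 ± 6j, -1 ± 4j

The poles are the roots of the denominator s^4 + 8s^3 + 74s^2 + 192s + 765 = 0.
No real roots exist; factor into two real quadratics: (s^2 + 6s + 45)(s^2 + 2s + 17) = 0.
Each quadratic gives a conjugate pair via the quadratic formula.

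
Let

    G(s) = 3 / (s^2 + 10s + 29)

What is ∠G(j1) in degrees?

At s = j1: numerator = 3, denominator = 28 + j10.
∠G = ∠num − ∠den = 0° − (19.654°) = -19.65°.

∠G(j1) ≈ -19.65°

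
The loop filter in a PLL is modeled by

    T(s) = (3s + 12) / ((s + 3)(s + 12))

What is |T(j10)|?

Substitute s = j10: numerator = 12 + j30, denominator = -64 + j150.
|T(j10)| = |12 + j30| / |-64 + j150| = 32.311 / 163.08 ≈ 0.1981.

|T(j10)| ≈ 0.1981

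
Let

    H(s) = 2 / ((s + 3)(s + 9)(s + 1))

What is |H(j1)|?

|H(j1)| ≈ 0.04939

Substitute s = j1: numerator = 2, denominator = 14 + j38.
|H(j1)| = |2| / |14 + j38| = 2 / 40.497 ≈ 0.04939.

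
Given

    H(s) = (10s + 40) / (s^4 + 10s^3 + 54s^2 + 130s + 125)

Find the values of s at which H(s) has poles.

The poles are the roots of the denominator s^4 + 10s^3 + 54s^2 + 130s + 125 = 0.
No real roots exist; factor into two real quadratics: (s^2 + 6s + 25)(s^2 + 4s + 5) = 0.
Each quadratic gives a conjugate pair via the quadratic formula.

s = -3 ± 4j, -2 ± j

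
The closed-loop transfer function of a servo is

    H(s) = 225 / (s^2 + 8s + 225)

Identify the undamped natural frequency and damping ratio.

ωₙ = 15 rad/s, ζ ≈ 0.2667

Compare the denominator to the standard form s^2 + 2ζωₙs + ωₙ².
ωₙ² = 225, so ωₙ = 15 rad/s.
2ζωₙ = 8, so ζ = 8/(2·15) ≈ 0.2667.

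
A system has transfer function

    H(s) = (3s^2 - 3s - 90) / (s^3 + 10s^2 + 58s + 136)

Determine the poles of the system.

s = -3 ± 5j, -4

The poles are the roots of the denominator s^3 + 10s^2 + 58s + 136 = 0.
Trying s = -4: the polynomial evaluates to 0, so (s + 4) is a factor.
Dividing out leaves s^2 + 6s + 34 = 0.
The quadratic formula then gives s = -3 ± 5j.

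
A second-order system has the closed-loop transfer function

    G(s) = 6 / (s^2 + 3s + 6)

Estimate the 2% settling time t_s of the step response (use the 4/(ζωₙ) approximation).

t_s ≈ 2.667 s

Comparing s^2 + 3s + 6 to s^2 + 2ζωₙs + ωₙ²: ωₙ = √6 ≈ 2.449 rad/s and ζ = 3/(2·√6) ≈ 0.6124.
ζωₙ = 3/2 = 1.5, so t_s ≈ 4/(ζωₙ) = 4/1.5 ≈ 2.667 s.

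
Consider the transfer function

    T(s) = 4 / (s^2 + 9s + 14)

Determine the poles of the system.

The poles are the roots of the denominator s^2 + 9s + 14 = 0.
Factoring: (s + 2)(s + 7) = 0, so s = -2 and s = -7.

s = -2, -7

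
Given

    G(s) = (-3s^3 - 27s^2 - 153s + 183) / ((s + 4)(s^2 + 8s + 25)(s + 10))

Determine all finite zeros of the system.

s = -5 + 6j, -5 - 6j, 1

Set the numerator to zero: -3s^3 - 27s^2 - 153s + 183 = 0, i.e. -3·(s^3 + 9s^2 + 51s - 61) = 0.
Factoring: (s^2 + 10s + 61)(s - 1) = 0.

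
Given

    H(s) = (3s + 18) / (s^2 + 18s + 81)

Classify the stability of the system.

stable

The denominator s^2 + 18s + 81 factors as (s + 9)^2, giving poles at s = -9, -9.
Since all poles lie strictly in the left half-plane, the system is stable.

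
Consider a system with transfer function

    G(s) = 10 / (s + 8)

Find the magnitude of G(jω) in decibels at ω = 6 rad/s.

Substitute s = j6: numerator = 10, denominator = 8 + j6.
|G(j6)| = |10| / |8 + j6| = 10 / 10 = 1.
In decibels: 20·log₁₀(1) ≈ 0 dB.

|G(j6)|_dB ≈ 0 dB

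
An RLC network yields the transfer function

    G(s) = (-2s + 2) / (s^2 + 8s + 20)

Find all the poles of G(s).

s = -4 ± 2j

The poles are the roots of the denominator s^2 + 8s + 20 = 0.
Using the quadratic formula: s = (-8 ± √(-16))/2 = -4 ± 2j.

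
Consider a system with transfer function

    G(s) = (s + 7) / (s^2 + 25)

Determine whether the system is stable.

marginally stable

The denominator s^2 + 25 factors as (s^2 + 25), giving poles at s = ±5j.
Since the simple pole(s) at s = ±5j lie on the jω-axis with none in the right half-plane, the system is marginally stable.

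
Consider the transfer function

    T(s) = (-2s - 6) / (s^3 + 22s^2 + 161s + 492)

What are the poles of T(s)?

s = -5 + 4j, -5 - 4j, -12

The poles are the roots of the denominator s^3 + 22s^2 + 161s + 492 = 0.
Trying s = -12: the polynomial evaluates to 0, so (s + 12) is a factor.
Dividing out leaves s^2 + 10s + 41 = 0.
The quadratic formula then gives s = -5 ± 4j.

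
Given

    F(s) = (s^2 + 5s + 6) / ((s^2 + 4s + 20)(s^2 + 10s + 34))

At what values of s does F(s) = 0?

s = -2, -3

Set the numerator to zero: s^2 + 5s + 6 = 0.
Factoring: (s + 2)(s + 3) = 0.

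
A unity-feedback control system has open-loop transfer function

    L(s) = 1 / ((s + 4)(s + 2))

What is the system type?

Type 0

The denominator has no factor of s at the origin — no free integrator — so this is a Type 0 system.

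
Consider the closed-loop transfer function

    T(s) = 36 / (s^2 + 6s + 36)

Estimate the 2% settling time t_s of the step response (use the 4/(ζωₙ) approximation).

Comparing s^2 + 6s + 36 to s^2 + 2ζωₙs + ωₙ²: ωₙ = 6 rad/s and ζ = 6/(2·6) = 0.5.
ζωₙ = 6/2 = 3, so t_s ≈ 4/(ζωₙ) = 4/3 ≈ 1.333 s.

t_s ≈ 1.333 s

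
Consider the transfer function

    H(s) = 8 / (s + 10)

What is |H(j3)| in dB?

|H(j3)|_dB ≈ -2.31 dB

Substitute s = j3: numerator = 8, denominator = 10 + j3.
|H(j3)| = |8| / |10 + j3| = 8 / 10.440 ≈ 0.7663.
In decibels: 20·log₁₀(0.7663) ≈ -2.31 dB.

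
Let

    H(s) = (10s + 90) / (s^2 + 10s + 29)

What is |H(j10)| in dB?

|H(j10)|_dB ≈ 0.804 dB

Substitute s = j10: numerator = 90 + j100, denominator = -71 + j100.
|H(j10)| = |90 + j100| / |-71 + j100| = 134.54 / 122.64 ≈ 1.097.
In decibels: 20·log₁₀(1.097) ≈ 0.804 dB.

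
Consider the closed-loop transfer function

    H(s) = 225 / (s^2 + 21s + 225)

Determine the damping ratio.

Compare the denominator to the standard form s^2 + 2ζωₙs + ωₙ².
ωₙ² = 225, so ωₙ = 15 rad/s.
2ζωₙ = 21, so ζ = 21/(2·15) = 0.7.

ζ = 0.7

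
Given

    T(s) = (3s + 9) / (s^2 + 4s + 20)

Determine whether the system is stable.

stable

The denominator s^2 + 4s + 20 factors as (s^2 + 4s + 20), giving poles at s = -2 + 4j, -2 - 4j.
Since all poles lie strictly in the left half-plane, the system is stable.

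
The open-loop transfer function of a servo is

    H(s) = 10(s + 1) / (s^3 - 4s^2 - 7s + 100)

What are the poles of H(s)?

s = 4 + 3j, 4 - 3j, -4

The poles are the roots of the denominator s^3 - 4s^2 - 7s + 100 = 0.
Trying s = -4: the polynomial evaluates to 0, so (s + 4) is a factor.
Dividing out leaves s^2 - 8s + 25 = 0.
The quadratic formula then gives s = 4 ± 3j.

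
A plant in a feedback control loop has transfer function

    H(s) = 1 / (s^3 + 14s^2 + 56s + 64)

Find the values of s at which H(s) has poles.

The poles are the roots of the denominator s^3 + 14s^2 + 56s + 64 = 0.
Trying s = -4: the polynomial evaluates to 0, so (s + 4) is a factor.
Dividing out leaves s^2 + 10s + 16 = 0.
Factoring the quadratic: (s + 8)(s + 2) = 0.

s = -4, -8, -2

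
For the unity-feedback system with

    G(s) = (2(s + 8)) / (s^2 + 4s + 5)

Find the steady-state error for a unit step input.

G(s) has no poles at the origin.
This is a Type 0 system. Kp = lim_{s→0} G(s) = 16/5.
e_ss = 1/(1 + Kp) = 1/(1 + 16/5) = 5/21 ≈ 0.2381.

e_ss = 0.2381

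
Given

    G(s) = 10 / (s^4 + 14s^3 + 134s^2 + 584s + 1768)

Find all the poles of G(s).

The poles are the roots of the denominator s^4 + 14s^3 + 134s^2 + 584s + 1768 = 0.
No real roots exist; factor into two real quadratics: (s^2 + 8s + 52)(s^2 + 6s + 34) = 0.
Each quadratic gives a conjugate pair via the quadratic formula.

s = -4 + 6j, -4 - 6j, -3 + 5j, -3 - 5j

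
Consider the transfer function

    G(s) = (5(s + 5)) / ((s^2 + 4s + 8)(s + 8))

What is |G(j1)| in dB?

Substitute s = j1: numerator = 25 + j5, denominator = 52 + j39.
|G(j1)| = |25 + j5| / |52 + j39| = 25.495 / 65 ≈ 0.3922.
In decibels: 20·log₁₀(0.3922) ≈ -8.13 dB.

|G(j1)|_dB ≈ -8.13 dB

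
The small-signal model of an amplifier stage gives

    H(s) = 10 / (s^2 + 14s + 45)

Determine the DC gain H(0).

H(0) = 2/9 ≈ 0.2222

Set s = 0: H(0) = (10) / (45) = 2/9.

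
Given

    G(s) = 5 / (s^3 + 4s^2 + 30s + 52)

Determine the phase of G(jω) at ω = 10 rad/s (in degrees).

∠G(j10) ≈ 116.4°

At s = j10: numerator = 5, denominator = -348 - j700.
∠G = ∠num − ∠den = 0° − (-116.43°) = 116.4°.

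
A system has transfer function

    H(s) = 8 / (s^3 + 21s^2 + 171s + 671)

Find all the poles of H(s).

s = -5 + 6j, -5 - 6j, -11

The poles are the roots of the denominator s^3 + 21s^2 + 171s + 671 = 0.
Trying s = -11: the polynomial evaluates to 0, so (s + 11) is a factor.
Dividing out leaves s^2 + 10s + 61 = 0.
The quadratic formula then gives s = -5 ± 6j.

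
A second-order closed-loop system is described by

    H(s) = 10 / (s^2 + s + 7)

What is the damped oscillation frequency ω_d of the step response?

ω_d ≈ 2.598 rad/s

Comparing s^2 + s + 7 to s^2 + 2ζωₙs + ωₙ²: ωₙ = √7 ≈ 2.646 rad/s and ζ = 1/(2·√7) ≈ 0.1890.
ζωₙ = 1/2 = 0.5, so ω_d = ωₙ√(1−ζ²) = √(ωₙ² − (ζωₙ)²) = √(7 − 0.5²) = √6.75 ≈ 2.598 rad/s.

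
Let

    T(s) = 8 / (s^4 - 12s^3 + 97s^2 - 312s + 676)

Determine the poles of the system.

The poles are the roots of the denominator s^4 - 12s^3 + 97s^2 - 312s + 676 = 0.
No real roots exist; factor into two real quadratics: (s^2 - 4s + 13)(s^2 - 8s + 52) = 0.
Each quadratic gives a conjugate pair via the quadratic formula.

s = 2 + 3j, 2 - 3j, 4 + 6j, 4 - 6j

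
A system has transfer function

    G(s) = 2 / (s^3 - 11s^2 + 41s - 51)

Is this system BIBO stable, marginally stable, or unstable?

unstable

The denominator s^3 - 11s^2 + 41s - 51 factors as (s^2 - 8s + 17)(s - 3), giving poles at s = 4 ± j, 3.
Since the pole(s) at s = 4 + j, 4 - j, 3 lie in the right half-plane, the system is unstable.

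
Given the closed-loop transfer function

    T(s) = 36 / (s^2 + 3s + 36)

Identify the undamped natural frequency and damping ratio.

Compare the denominator to the standard form s^2 + 2ζωₙs + ωₙ².
ωₙ² = 36, so ωₙ = 6 rad/s.
2ζωₙ = 3, so ζ = 3/(2·6) = 0.25.

ωₙ = 6 rad/s, ζ = 0.25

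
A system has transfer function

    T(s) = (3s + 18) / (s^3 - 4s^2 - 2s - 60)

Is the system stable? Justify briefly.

The denominator s^3 - 4s^2 - 2s - 60 factors as (s^2 + 2s + 10)(s - 6), giving poles at s = -1 ± 3j, 6.
Since the pole(s) at s = 6 lie in the right half-plane, the system is unstable.

unstable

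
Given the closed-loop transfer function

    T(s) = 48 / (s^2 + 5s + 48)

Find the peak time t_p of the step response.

t_p ≈ 0.4862 s

Comparing s^2 + 5s + 48 to s^2 + 2ζωₙs + ωₙ²: ωₙ = √48 ≈ 6.928 rad/s and ζ = 5/(2·√48) ≈ 0.3608.
ζωₙ = 5/2 = 2.5, so ω_d = ωₙ√(1−ζ²) = √(ωₙ² − (ζωₙ)²) = √(48 − 2.5²) = √41.75 ≈ 6.461 rad/s.
t_p = π/ω_d = π/6.461 ≈ 0.4862 s.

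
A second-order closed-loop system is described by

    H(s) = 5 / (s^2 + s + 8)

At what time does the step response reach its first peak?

t_p ≈ 1.128 s

Comparing s^2 + s + 8 to s^2 + 2ζωₙs + ωₙ²: ωₙ = √8 ≈ 2.828 rad/s and ζ = 1/(2·√8) ≈ 0.1768.
ζωₙ = 1/2 = 0.5, so ω_d = ωₙ√(1−ζ²) = √(ωₙ² − (ζωₙ)²) = √(8 − 0.5²) = √7.75 ≈ 2.784 rad/s.
t_p = π/ω_d = π/2.784 ≈ 1.128 s.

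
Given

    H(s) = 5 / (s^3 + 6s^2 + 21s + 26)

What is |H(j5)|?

Substitute s = j5: numerator = 5, denominator = -124 - j20.
|H(j5)| = |5| / |-124 - j20| = 5 / 125.60 ≈ 0.03981.

|H(j5)| ≈ 0.03981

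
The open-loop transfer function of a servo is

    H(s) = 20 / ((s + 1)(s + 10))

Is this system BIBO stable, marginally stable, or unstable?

stable

The poles can be read from the denominator factors: s = -1, -10.
Since all poles lie strictly in the left half-plane, the system is stable.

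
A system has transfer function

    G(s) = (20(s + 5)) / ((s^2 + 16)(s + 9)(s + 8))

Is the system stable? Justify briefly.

marginally stable

The poles can be read from the denominator factors: s = ±4j, -9, -8.
Since the simple pole(s) at s = 4j, -4j lie on the jω-axis with none in the right half-plane, the system is marginally stable.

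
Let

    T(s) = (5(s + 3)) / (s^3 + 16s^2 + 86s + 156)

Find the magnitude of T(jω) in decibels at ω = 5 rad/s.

|T(j5)|_dB ≈ -22.5 dB

Substitute s = j5: numerator = 15 + j25, denominator = -244 + j305.
|T(j5)| = |15 + j25| / |-244 + j305| = 29.155 / 390.59 ≈ 0.07464.
In decibels: 20·log₁₀(0.07464) ≈ -22.5 dB.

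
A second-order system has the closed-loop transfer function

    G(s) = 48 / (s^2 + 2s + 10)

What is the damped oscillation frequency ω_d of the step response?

ω_d = 3 rad/s

Comparing s^2 + 2s + 10 to s^2 + 2ζωₙs + ωₙ²: ωₙ = √10 ≈ 3.162 rad/s and ζ = 2/(2·√10) ≈ 0.3162.
ζωₙ = 2/2 = 1, so ω_d = ωₙ√(1−ζ²) = √(ωₙ² − (ζωₙ)²) = √(10 − 1²) = √9 = 3 rad/s.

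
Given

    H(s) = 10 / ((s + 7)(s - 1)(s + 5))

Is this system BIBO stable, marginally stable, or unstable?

unstable

The poles can be read from the denominator factors: s = -7, 1, -5.
Since the pole(s) at s = 1 lie in the right half-plane, the system is unstable.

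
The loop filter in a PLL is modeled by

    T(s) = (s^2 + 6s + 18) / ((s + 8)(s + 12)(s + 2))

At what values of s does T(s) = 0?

Set the numerator to zero: s^2 + 6s + 18 = 0.
Factoring: (s^2 + 6s + 18) = 0.

s = -3 ± 3j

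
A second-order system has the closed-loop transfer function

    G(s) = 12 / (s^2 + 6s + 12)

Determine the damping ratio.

Compare the denominator to the standard form s^2 + 2ζωₙs + ωₙ².
ωₙ² = 12, so ωₙ = √12 ≈ 3.464 rad/s.
2ζωₙ = 6, so ζ = 6/(2·√12) ≈ 0.8660.
With ζ = 0.8660 the response is underdamped.

ζ ≈ 0.8660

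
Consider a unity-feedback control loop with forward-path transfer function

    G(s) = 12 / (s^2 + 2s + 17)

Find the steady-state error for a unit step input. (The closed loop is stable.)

G(s) has no poles at the origin.
This is a Type 0 system. Kp = lim_{s→0} G(s) = 12/17.
e_ss = 1/(1 + Kp) = 1/(1 + 12/17) = 17/29 ≈ 0.5862.

e_ss = 0.5862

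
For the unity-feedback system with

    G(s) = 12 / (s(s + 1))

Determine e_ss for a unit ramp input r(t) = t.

G(s) has one pole at the origin.
This is a Type 1 system. Kv = lim_{s→0} s·G(s) = 12/1.
e_ss = 1/Kv = 1/(12) = 1/12 ≈ 0.08333.

e_ss = 0.08333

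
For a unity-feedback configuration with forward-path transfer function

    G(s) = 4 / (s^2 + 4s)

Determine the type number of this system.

Type 1

The denominator has 1 factor of s at the origin (free integrator), so this is a Type 1 system.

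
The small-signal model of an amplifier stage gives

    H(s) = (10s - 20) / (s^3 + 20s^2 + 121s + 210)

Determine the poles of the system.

The poles are the roots of the denominator s^3 + 20s^2 + 121s + 210 = 0.
Trying s = -3: the polynomial evaluates to 0, so (s + 3) is a factor.
Dividing out leaves s^2 + 17s + 70 = 0.
Factoring the quadratic: (s + 7)(s + 10) = 0.

s = -3, -7, -10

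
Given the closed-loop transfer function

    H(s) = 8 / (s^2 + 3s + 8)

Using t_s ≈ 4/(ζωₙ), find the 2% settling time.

t_s ≈ 2.667 s

Comparing s^2 + 3s + 8 to s^2 + 2ζωₙs + ωₙ²: ωₙ = √8 ≈ 2.828 rad/s and ζ = 3/(2·√8) ≈ 0.5303.
ζωₙ = 3/2 = 1.5, so t_s ≈ 4/(ζωₙ) = 4/1.5 ≈ 2.667 s.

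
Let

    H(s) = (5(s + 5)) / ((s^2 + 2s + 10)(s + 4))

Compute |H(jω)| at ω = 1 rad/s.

|H(j1)| ≈ 0.6707

Substitute s = j1: numerator = 25 + j5, denominator = 34 + j17.
|H(j1)| = |25 + j5| / |34 + j17| = 25.495 / 38.013 ≈ 0.6707.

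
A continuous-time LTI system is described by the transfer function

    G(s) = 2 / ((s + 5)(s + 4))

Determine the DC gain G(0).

G(0) = 1/10 ≈ 0.1000

At s = 0 each factor (s + a) contributes a and each (s^2 + bs + c) contributes c.
G(0) = 2·1 / ((5) · (4)) = 2/20 = 1/10.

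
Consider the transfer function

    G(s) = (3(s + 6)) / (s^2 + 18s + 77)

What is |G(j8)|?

Substitute s = j8: numerator = 18 + j24, denominator = 13 + j144.
|G(j8)| = |18 + j24| / |13 + j144| = 30 / 144.59 ≈ 0.2075.

|G(j8)| ≈ 0.2075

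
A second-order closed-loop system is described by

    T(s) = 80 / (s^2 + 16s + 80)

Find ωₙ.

ωₙ ≈ 8.944 rad/s

Compare the denominator to the standard form s^2 + 2ζωₙs + ωₙ².
ωₙ² = 80, so ωₙ = √80 ≈ 8.944 rad/s.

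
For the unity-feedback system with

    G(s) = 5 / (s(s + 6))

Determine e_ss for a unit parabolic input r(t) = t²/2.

e_ss = ∞

G(s) has one pole at the origin.
This is a Type 1 system; Ka = lim_{s→0} s^2·G(s) = 0, so the steady-state error for a parabola input is infinite.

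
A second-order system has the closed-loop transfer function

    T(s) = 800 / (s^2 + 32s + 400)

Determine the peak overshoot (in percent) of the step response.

Comparing s^2 + 32s + 400 to s^2 + 2ζωₙs + ωₙ²: ωₙ = 20 rad/s and ζ = 32/(2·20) = 0.8.
%OS = 100·exp(−πζ/√(1−ζ²)) = 100·exp(−π·0.8/√(1−0.8²)) ≈ 1.52%.

%OS ≈ 1.52%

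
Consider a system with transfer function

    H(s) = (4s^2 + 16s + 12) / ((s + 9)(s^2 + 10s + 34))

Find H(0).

Set s = 0: H(0) = (12) / (306) = 2/51.

H(0) = 2/51 ≈ 0.03922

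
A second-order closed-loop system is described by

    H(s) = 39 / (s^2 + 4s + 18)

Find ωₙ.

Compare the denominator to the standard form s^2 + 2ζωₙs + ωₙ².
ωₙ² = 18, so ωₙ = √18 ≈ 4.243 rad/s.

ωₙ ≈ 4.243 rad/s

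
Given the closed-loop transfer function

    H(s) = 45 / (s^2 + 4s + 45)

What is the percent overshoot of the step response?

Comparing s^2 + 4s + 45 to s^2 + 2ζωₙs + ωₙ²: ωₙ = √45 ≈ 6.708 rad/s and ζ = 4/(2·√45) ≈ 0.2981.
%OS = 100·exp(−πζ/√(1−ζ²)) = 100·exp(−π·0.2981/√(1−0.2981²)) ≈ 37.5%.

%OS ≈ 37.5%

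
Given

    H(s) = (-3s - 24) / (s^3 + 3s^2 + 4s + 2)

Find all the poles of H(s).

s = -1 ± j, -1

The poles are the roots of the denominator s^3 + 3s^2 + 4s + 2 = 0.
Trying s = -1: the polynomial evaluates to 0, so (s + 1) is a factor.
Dividing out leaves s^2 + 2s + 2 = 0.
The quadratic formula then gives s = -1 ± 1j.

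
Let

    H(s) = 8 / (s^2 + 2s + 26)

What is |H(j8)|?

|H(j8)| ≈ 0.1940

Substitute s = j8: numerator = 8, denominator = -38 + j16.
|H(j8)| = |8| / |-38 + j16| = 8 / 41.231 ≈ 0.1940.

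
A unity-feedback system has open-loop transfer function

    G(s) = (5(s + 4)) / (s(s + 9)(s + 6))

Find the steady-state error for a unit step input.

e_ss = 0

G(s) has one pole at the origin.
This is a Type 1 system; for a step input the steady-state error is zero.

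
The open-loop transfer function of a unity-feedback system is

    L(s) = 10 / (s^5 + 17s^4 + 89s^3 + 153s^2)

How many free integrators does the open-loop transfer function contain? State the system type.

Type 2

Factor s from the denominator: s^5 + 17s^4 + 89s^3 + 153s^2 = s^2·(s^3 + 17s^2 + 89s + 153).
There are 2 poles at the origin, so the system is Type 2.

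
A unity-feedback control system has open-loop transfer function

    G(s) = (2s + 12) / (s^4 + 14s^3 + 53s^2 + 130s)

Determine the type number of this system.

Type 1

Factor s from the denominator: s^4 + 14s^3 + 53s^2 + 130s = s·(s^3 + 14s^2 + 53s + 130).
There is 1 pole at the origin, so the system is Type 1.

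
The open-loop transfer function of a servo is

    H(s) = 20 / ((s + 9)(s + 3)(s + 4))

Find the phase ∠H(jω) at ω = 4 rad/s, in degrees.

∠H(j4) ≈ -122.1°

At s = j4: numerator = 20, denominator = -148 + j236.
∠H = ∠num − ∠den = 0° − (122.09°) = -122.1°.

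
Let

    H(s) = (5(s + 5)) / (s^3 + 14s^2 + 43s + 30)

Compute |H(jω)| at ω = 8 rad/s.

|H(j8)| ≈ 0.05347

Substitute s = j8: numerator = 25 + j40, denominator = -866 - j168.
|H(j8)| = |25 + j40| / |-866 - j168| = 47.170 / 882.15 ≈ 0.05347.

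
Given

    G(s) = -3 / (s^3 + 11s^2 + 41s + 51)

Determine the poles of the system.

The poles are the roots of the denominator s^3 + 11s^2 + 41s + 51 = 0.
Trying s = -3: the polynomial evaluates to 0, so (s + 3) is a factor.
Dividing out leaves s^2 + 8s + 17 = 0.
The quadratic formula then gives s = -4 ± 1j.

s = -4 ± j, -3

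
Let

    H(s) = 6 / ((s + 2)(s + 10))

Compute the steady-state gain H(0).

H(0) = 3/10 ≈ 0.3000

Set s = 0: H(0) = (6) / (20) = 3/10.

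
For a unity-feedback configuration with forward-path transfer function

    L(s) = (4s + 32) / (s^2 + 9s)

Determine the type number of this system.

Type 1

Factor s from the denominator: s^2 + 9s = s·(s + 9).
There is 1 pole at the origin, so the system is Type 1.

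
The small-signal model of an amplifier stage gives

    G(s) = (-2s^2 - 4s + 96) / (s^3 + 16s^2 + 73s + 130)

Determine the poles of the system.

The poles are the roots of the denominator s^3 + 16s^2 + 73s + 130 = 0.
Trying s = -10: the polynomial evaluates to 0, so (s + 10) is a factor.
Dividing out leaves s^2 + 6s + 13 = 0.
The quadratic formula then gives s = -3 ± 2j.

s = -3 + 2j, -3 - 2j, -10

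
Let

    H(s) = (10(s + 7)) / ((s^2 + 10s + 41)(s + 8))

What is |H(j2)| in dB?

|H(j2)|_dB ≈ -13.6 dB

Substitute s = j2: numerator = 70 + j20, denominator = 256 + j234.
|H(j2)| = |70 + j20| / |256 + j234| = 72.801 / 346.83 ≈ 0.2099.
In decibels: 20·log₁₀(0.2099) ≈ -13.6 dB.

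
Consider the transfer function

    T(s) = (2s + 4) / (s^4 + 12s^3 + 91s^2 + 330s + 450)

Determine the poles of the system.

s = -3 + 6j, -3 - 6j, -3 + j, -3 - j

The poles are the roots of the denominator s^4 + 12s^3 + 91s^2 + 330s + 450 = 0.
No real roots exist; factor into two real quadratics: (s^2 + 6s + 45)(s^2 + 6s + 10) = 0.
Each quadratic gives a conjugate pair via the quadratic formula.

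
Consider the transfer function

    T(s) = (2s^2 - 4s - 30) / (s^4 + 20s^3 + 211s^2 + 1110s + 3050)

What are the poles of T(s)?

s = -5 + 5j, -5 - 5j, -5 + 6j, -5 - 6j

The poles are the roots of the denominator s^4 + 20s^3 + 211s^2 + 1110s + 3050 = 0.
No real roots exist; factor into two real quadratics: (s^2 + 10s + 50)(s^2 + 10s + 61) = 0.
Each quadratic gives a conjugate pair via the quadratic formula.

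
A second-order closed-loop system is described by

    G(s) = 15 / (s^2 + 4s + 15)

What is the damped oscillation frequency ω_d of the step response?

ω_d ≈ 3.317 rad/s

Comparing s^2 + 4s + 15 to s^2 + 2ζωₙs + ωₙ²: ωₙ = √15 ≈ 3.873 rad/s and ζ = 4/(2·√15) ≈ 0.5164.
ζωₙ = 4/2 = 2, so ω_d = ωₙ√(1−ζ²) = √(ωₙ² − (ζωₙ)²) = √(15 − 2²) = √11 ≈ 3.317 rad/s.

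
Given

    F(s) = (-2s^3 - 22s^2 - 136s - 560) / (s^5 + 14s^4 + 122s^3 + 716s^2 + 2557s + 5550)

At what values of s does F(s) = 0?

Set the numerator to zero: -2s^3 - 22s^2 - 136s - 560 = 0, i.e. -2·(s^3 + 11s^2 + 68s + 280) = 0.
Factoring: (s^2 + 4s + 40)(s + 7) = 0.

s = -2 ± 6j, -7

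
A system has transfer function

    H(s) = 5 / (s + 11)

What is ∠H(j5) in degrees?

∠H(j5) ≈ -24.44°

At s = j5: numerator = 5, denominator = 11 + j5.
∠H = ∠num − ∠den = 0° − (24.444°) = -24.44°.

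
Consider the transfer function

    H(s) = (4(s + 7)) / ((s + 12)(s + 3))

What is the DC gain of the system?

H(0) = 7/9 ≈ 0.7778

At s = 0 each factor (s + a) contributes a and each (s^2 + bs + c) contributes c.
H(0) = 4·(7) / ((12) · (3)) = 28/36 = 7/9.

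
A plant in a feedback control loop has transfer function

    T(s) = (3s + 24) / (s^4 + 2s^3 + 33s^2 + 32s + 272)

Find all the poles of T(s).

The poles are the roots of the denominator s^4 + 2s^3 + 33s^2 + 32s + 272 = 0.
No real roots exist; factor into two real quadratics: (s^2 + 16)(s^2 + 2s + 17) = 0.
Each quadratic gives a conjugate pair via the quadratic formula.

s = 4j, -4j, -1 + 4j, -1 - 4j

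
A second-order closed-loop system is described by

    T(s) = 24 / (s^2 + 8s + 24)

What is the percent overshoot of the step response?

%OS ≈ 1.18%

Comparing s^2 + 8s + 24 to s^2 + 2ζωₙs + ωₙ²: ωₙ = √24 ≈ 4.899 rad/s and ζ = 8/(2·√24) ≈ 0.8165.
%OS = 100·exp(−πζ/√(1−ζ²)) = 100·exp(−π·0.8165/√(1−0.8165²)) ≈ 1.18%.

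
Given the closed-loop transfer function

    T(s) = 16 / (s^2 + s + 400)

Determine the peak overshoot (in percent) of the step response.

Comparing s^2 + s + 400 to s^2 + 2ζωₙs + ωₙ²: ωₙ = 20 rad/s and ζ = 1/(2·20) = 0.025.
%OS = 100·exp(−πζ/√(1−ζ²)) = 100·exp(−π·0.025/√(1−0.025²)) ≈ 92.4%.

%OS ≈ 92.4%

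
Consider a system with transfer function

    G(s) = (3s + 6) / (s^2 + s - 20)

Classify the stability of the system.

unstable

The denominator s^2 + s - 20 factors as (s - 4)(s + 5), giving poles at s = 4, -5.
Since the pole(s) at s = 4 lie in the right half-plane, the system is unstable.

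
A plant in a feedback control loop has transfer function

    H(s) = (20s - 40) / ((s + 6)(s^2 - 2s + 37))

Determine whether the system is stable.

The poles can be read from the denominator factors: s = -6, 1 ± 6j.
Since the pole(s) at s = 1 ± 6j lie in the right half-plane, the system is unstable.

unstable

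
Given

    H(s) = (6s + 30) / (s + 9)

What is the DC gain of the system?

H(0) = 10/3 ≈ 3.333

Set s = 0: H(0) = (30) / (9) = 10/3.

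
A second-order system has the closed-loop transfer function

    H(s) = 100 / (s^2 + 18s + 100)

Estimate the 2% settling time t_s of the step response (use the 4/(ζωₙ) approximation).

t_s ≈ 0.4444 s

Comparing s^2 + 18s + 100 to s^2 + 2ζωₙs + ωₙ²: ωₙ = 10 rad/s and ζ = 18/(2·10) = 0.9.
ζωₙ = 18/2 = 9, so t_s ≈ 4/(ζωₙ) = 4/9 ≈ 0.4444 s.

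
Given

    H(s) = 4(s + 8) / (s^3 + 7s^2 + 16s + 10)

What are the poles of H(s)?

s = -3 + j, -3 - j, -1

The poles are the roots of the denominator s^3 + 7s^2 + 16s + 10 = 0.
Trying s = -1: the polynomial evaluates to 0, so (s + 1) is a factor.
Dividing out leaves s^2 + 6s + 10 = 0.
The quadratic formula then gives s = -3 ± 1j.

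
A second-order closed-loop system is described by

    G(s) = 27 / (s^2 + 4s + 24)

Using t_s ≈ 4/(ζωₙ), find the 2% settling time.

Comparing s^2 + 4s + 24 to s^2 + 2ζωₙs + ωₙ²: ωₙ = √24 ≈ 4.899 rad/s and ζ = 4/(2·√24) ≈ 0.4082.
ζωₙ = 4/2 = 2, so t_s ≈ 4/(ζωₙ) = 4/2 = 2 s.

t_s ≈ 2 s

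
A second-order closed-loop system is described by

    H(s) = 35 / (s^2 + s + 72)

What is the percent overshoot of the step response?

%OS ≈ 83.1%

Comparing s^2 + s + 72 to s^2 + 2ζωₙs + ωₙ²: ωₙ = √72 ≈ 8.485 rad/s and ζ = 1/(2·√72) ≈ 0.05893.
%OS = 100·exp(−πζ/√(1−ζ²)) = 100·exp(−π·0.05893/√(1−0.05893²)) ≈ 83.1%.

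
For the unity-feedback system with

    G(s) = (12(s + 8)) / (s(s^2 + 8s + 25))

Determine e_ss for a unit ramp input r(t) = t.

e_ss = 0.2604

G(s) has one pole at the origin.
This is a Type 1 system. Kv = lim_{s→0} s·G(s) = 96/25.
e_ss = 1/Kv = 1/(96/25) = 25/96 ≈ 0.2604.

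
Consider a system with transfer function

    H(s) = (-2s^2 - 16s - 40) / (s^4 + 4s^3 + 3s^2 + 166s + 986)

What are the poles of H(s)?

s = 3 + 5j, 3 - 5j, -5 + 2j, -5 - 2j

The poles are the roots of the denominator s^4 + 4s^3 + 3s^2 + 166s + 986 = 0.
No real roots exist; factor into two real quadratics: (s^2 - 6s + 34)(s^2 + 10s + 29) = 0.
Each quadratic gives a conjugate pair via the quadratic formula.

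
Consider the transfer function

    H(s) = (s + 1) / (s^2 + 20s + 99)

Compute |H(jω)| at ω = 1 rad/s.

Substitute s = j1: numerator = 1 + j1, denominator = 98 + j20.
|H(j1)| = |1 + j1| / |98 + j20| = 1.4142 / 100.02 ≈ 0.01414.

|H(j1)| ≈ 0.01414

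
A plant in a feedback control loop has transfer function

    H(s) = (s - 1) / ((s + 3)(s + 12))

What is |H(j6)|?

|H(j6)| ≈ 0.06759

Substitute s = j6: numerator = -1 + j6, denominator = j90.
|H(j6)| = |-1 + j6| / |j90| = 6.0828 / 90 ≈ 0.06759.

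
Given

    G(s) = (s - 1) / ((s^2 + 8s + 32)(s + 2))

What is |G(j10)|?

|G(j10)| ≈ 0.009386

Substitute s = j10: numerator = -1 + j10, denominator = -936 - j520.
|G(j10)| = |-1 + j10| / |-936 - j520| = 10.050 / 1070.7 ≈ 0.009386.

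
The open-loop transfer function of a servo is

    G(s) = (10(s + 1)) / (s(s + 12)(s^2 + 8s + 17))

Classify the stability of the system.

marginally stable

The poles can be read from the denominator factors: s = 0, -12, -4 + j, -4 - j.
Since the simple pole(s) at s = 0 lie on the jω-axis with none in the right half-plane, the system is marginally stable.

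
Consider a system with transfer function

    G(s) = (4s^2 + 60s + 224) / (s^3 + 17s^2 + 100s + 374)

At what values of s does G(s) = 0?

s = -8, -7

Set the numerator to zero: 4s^2 + 60s + 224 = 0, i.e. 4·(s^2 + 15s + 56) = 0.
Factoring: (s + 8)(s + 7) = 0.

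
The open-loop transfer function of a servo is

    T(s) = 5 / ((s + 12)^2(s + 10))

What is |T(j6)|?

|T(j6)| ≈ 0.002382

Substitute s = j6: numerator = 5, denominator = 216 + j2088.
|T(j6)| = |5| / |216 + j2088| = 5 / 2099.1 ≈ 0.002382.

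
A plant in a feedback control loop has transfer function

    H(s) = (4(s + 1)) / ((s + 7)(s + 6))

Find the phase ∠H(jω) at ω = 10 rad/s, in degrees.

At s = j10: numerator = 4 + j40, denominator = -58 + j130.
∠H = ∠num − ∠den = 84.289° − (114.04°) = -29.75°.

∠H(j10) ≈ -29.75°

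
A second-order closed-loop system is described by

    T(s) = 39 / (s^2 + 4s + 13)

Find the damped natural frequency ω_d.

ω_d = 3 rad/s

Comparing s^2 + 4s + 13 to s^2 + 2ζωₙs + ωₙ²: ωₙ = √13 ≈ 3.606 rad/s and ζ = 4/(2·√13) ≈ 0.5547.
ζωₙ = 4/2 = 2, so ω_d = ωₙ√(1−ζ²) = √(ωₙ² − (ζωₙ)²) = √(13 − 2²) = √9 = 3 rad/s.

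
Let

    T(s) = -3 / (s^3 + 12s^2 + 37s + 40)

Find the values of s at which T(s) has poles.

The poles are the roots of the denominator s^3 + 12s^2 + 37s + 40 = 0.
Trying s = -8: the polynomial evaluates to 0, so (s + 8) is a factor.
Dividing out leaves s^2 + 4s + 5 = 0.
The quadratic formula then gives s = -2 ± 1j.

s = -2 ± j, -8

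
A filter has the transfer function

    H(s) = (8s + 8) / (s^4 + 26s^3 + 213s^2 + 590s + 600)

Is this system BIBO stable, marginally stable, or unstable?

The denominator s^4 + 26s^3 + 213s^2 + 590s + 600 factors as (s^2 + 4s + 5)(s + 10)(s + 12), giving poles at s = -2 ± j, -10, -12.
Since all poles lie strictly in the left half-plane, the system is stable.

stable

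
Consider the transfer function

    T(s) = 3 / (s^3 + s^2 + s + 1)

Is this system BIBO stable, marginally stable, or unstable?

The denominator s^3 + s^2 + s + 1 factors as (s^2 + 1)(s + 1), giving poles at s = ±j, -1.
Since the simple pole(s) at s = ±j lie on the jω-axis with none in the right half-plane, the system is marginally stable.

marginally stable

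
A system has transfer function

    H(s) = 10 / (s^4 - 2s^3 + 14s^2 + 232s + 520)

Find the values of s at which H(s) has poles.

The poles are the roots of the denominator s^4 - 2s^3 + 14s^2 + 232s + 520 = 0.
No real roots exist; factor into two real quadratics: (s^2 - 8s + 52)(s^2 + 6s + 10) = 0.
Each quadratic gives a conjugate pair via the quadratic formula.

s = 4 ± 6j, -3 ± j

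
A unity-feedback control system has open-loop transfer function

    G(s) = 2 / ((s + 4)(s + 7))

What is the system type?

Type 0

The denominator has no factor of s at the origin — no free integrator — so this is a Type 0 system.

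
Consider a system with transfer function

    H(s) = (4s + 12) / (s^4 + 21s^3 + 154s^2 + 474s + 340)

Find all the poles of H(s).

s = -5 ± 3j, -1, -10

The poles are the roots of the denominator s^4 + 21s^3 + 154s^2 + 474s + 340 = 0.
Trying s = -1: the polynomial evaluates to 0, so (s + 1) is a factor.
Dividing out leaves s^3 + 20s^2 + 134s + 340 = 0.
This factors further as (s^2 + 10s + 34)(s + 10) = 0.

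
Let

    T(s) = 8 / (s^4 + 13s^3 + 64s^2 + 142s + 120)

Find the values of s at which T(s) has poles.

s = -3 + j, -3 - j, -4, -3

The poles are the roots of the denominator s^4 + 13s^3 + 64s^2 + 142s + 120 = 0.
Trying s = -4: the polynomial evaluates to 0, so (s + 4) is a factor.
Dividing out leaves s^3 + 9s^2 + 28s + 30 = 0.
This factors further as (s^2 + 6s + 10)(s + 3) = 0.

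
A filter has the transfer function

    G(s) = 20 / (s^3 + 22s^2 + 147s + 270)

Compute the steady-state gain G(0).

G(0) = 2/27 ≈ 0.07407

Set s = 0: G(0) = (20) / (270) = 2/27.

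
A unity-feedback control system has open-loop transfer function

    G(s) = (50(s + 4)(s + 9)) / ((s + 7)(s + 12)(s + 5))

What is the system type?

The denominator has no factor of s at the origin — no free integrator — so this is a Type 0 system.

Type 0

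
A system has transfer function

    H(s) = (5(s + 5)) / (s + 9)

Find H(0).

H(0) = 25/9 ≈ 2.778

Set s = 0: H(0) = (25) / (9) = 25/9.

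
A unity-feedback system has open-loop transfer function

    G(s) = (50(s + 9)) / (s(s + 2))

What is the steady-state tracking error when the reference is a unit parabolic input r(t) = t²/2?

e_ss = ∞

G(s) has one pole at the origin.
This is a Type 1 system; Ka = lim_{s→0} s^2·G(s) = 0, so the steady-state error for a parabola input is infinite.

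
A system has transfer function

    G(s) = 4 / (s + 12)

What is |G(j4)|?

|G(j4)| ≈ 0.3162

Substitute s = j4: numerator = 4, denominator = 12 + j4.
|G(j4)| = |4| / |12 + j4| = 4 / 12.649 ≈ 0.3162.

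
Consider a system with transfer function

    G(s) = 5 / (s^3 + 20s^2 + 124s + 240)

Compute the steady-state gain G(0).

Set s = 0: G(0) = (5) / (240) = 1/48.

G(0) = 1/48 ≈ 0.02083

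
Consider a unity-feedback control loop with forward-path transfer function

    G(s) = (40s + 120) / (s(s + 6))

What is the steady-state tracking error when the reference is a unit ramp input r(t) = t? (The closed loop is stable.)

G(s) has one pole at the origin.
This is a Type 1 system. Kv = lim_{s→0} s·G(s) = 120/6 = 20.
e_ss = 1/Kv = 1/(20) = 1/20 ≈ 0.05000.

e_ss = 0.05000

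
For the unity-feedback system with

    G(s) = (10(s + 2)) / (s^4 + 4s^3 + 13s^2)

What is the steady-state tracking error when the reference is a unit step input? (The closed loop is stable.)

e_ss = 0

G(s) has 2 poles at the origin.
This is a Type 2 system; for a step input the steady-state error is zero.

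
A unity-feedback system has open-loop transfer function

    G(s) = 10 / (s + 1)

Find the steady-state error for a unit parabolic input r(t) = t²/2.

G(s) has no poles at the origin.
This is a Type 0 system; Ka = lim_{s→0} s^2·G(s) = 0, so the steady-state error for a parabola input is infinite.

e_ss = ∞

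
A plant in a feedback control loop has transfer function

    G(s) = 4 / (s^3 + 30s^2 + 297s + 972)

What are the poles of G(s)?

The poles are the roots of the denominator s^3 + 30s^2 + 297s + 972 = 0.
Trying s = -9: the polynomial evaluates to 0, so (s + 9) is a factor.
Dividing out leaves s^2 + 21s + 108 = 0.
Factoring the quadratic: (s + 9)(s + 12) = 0.

s = -9, -9, -12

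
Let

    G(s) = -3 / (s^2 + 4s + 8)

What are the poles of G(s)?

s = -2 + 2j, -2 - 2j

The poles are the roots of the denominator s^2 + 4s + 8 = 0.
Using the quadratic formula: s = (-4 ± √(-16))/2 = -2 ± 2j.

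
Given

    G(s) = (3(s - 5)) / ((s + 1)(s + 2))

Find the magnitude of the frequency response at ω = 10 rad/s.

|G(j10)| ≈ 0.3273

Substitute s = j10: numerator = -15 + j30, denominator = -98 + j30.
|G(j10)| = |-15 + j30| / |-98 + j30| = 33.541 / 102.49 ≈ 0.3273.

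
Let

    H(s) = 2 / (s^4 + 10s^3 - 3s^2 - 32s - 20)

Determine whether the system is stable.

unstable

The denominator s^4 + 10s^3 - 3s^2 - 32s - 20 factors as (s + 1)^2(s - 2)(s + 10), giving poles at s = -1, 2, -10, -1.
Since the pole(s) at s = 2 lie in the right half-plane, the system is unstable.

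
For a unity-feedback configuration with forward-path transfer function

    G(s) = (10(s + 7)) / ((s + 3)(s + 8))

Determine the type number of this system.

The denominator has no factor of s at the origin — no free integrator — so this is a Type 0 system.

Type 0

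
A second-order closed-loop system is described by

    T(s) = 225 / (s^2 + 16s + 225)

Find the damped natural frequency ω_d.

ω_d ≈ 12.69 rad/s

Comparing s^2 + 16s + 225 to s^2 + 2ζωₙs + ωₙ²: ωₙ = 15 rad/s and ζ = 16/(2·15) ≈ 0.5333.
ζωₙ = 16/2 = 8, so ω_d = ωₙ√(1−ζ²) = √(ωₙ² − (ζωₙ)²) = √(225 − 8²) = √161 ≈ 12.69 rad/s.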